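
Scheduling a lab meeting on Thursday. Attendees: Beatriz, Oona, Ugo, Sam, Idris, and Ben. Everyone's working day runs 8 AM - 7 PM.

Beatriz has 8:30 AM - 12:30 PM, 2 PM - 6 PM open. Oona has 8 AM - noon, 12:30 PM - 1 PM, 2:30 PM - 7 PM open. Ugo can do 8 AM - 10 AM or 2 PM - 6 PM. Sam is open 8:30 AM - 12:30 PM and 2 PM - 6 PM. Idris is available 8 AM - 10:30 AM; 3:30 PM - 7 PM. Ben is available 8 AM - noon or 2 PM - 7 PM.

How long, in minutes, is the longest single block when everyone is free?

Beatriz ∩ Oona: 08:30-12:00, 14:30-18:00.
Beatriz ∩ Oona ∩ Ugo: 08:30-10:00, 14:30-18:00.
Beatriz ∩ Oona ∩ Ugo ∩ Sam: 08:30-10:00, 14:30-18:00.
Beatriz ∩ Oona ∩ Ugo ∩ Sam ∩ Idris: 08:30-10:00, 15:30-18:00.
Beatriz ∩ Oona ∩ Ugo ∩ Sam ∩ Idris ∩ Ben: 08:30-10:00, 15:30-18:00.
The longest is 15:30-18:00 at 150 minutes.

150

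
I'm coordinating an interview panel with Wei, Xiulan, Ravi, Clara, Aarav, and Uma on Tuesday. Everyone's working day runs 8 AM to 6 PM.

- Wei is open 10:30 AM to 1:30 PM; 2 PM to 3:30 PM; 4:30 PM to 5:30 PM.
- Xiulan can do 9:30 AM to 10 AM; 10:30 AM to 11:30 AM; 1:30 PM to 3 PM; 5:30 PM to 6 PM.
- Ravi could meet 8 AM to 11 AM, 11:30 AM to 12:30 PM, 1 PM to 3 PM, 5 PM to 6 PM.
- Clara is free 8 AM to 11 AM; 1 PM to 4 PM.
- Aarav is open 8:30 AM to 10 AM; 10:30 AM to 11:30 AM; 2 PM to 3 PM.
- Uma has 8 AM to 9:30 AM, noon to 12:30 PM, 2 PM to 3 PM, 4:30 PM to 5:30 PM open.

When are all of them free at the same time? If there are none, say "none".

14:00-15:00

Wei ∩ Xiulan: 10:30-11:30, 14:00-15:00.
Wei ∩ Xiulan ∩ Ravi: 10:30-11:00, 14:00-15:00.
Wei ∩ Xiulan ∩ Ravi ∩ Clara: 10:30-11:00, 14:00-15:00.
Wei ∩ Xiulan ∩ Ravi ∩ Clara ∩ Aarav: 10:30-11:00, 14:00-15:00.
Wei ∩ Xiulan ∩ Ravi ∩ Clara ∩ Aarav ∩ Uma: 14:00-15:00.
Those are the intersection windows.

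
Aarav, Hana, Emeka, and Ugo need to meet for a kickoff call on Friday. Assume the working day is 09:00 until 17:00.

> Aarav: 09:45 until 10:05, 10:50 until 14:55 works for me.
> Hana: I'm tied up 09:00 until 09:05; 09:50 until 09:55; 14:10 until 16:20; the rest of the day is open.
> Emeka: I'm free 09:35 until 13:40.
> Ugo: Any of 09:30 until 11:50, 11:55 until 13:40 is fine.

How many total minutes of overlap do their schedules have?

Aarav free: 09:45-10:05, 10:50-14:55.
Hana free: 09:05-09:50, 09:55-14:10, 16:20-17:00 (invert busy blocks within the working day).
Emeka free: 09:35-13:40.
Ugo free: 09:30-11:50, 11:55-13:40.
Aarav ∩ Hana: 09:45-09:50, 09:55-10:05, 10:50-14:10.
Aarav ∩ Hana ∩ Emeka: 09:45-09:50, 09:55-10:05, 10:50-13:40.
Aarav ∩ Hana ∩ Emeka ∩ Ugo: 09:45-09:50, 09:55-10:05, 10:50-11:50, 11:55-13:40.
Summing the common windows: 5 + 10 + 60 + 105 = 180 minutes.

180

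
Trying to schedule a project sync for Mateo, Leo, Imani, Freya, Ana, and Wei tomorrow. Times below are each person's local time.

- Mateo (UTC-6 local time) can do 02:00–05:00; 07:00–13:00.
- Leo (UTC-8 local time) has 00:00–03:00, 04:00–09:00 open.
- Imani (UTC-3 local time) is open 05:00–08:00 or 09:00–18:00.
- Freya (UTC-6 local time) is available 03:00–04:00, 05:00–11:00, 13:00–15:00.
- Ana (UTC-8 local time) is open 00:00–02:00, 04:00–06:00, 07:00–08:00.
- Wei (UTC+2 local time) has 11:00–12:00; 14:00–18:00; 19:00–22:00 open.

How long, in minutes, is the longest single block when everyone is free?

Mateo in UTC: 08:00-11:00, 13:00-19:00 (add 6h to convert from UTC-6).
Leo in UTC: 08:00-11:00, 12:00-17:00 (add 8h to convert from UTC-8).
Imani in UTC: 08:00-11:00, 12:00-21:00 (add 3h to convert from UTC-3).
Freya in UTC: 09:00-10:00, 11:00-17:00, 19:00-21:00 (add 6h to convert from UTC-6).
Ana in UTC: 08:00-10:00, 12:00-14:00, 15:00-16:00 (add 8h to convert from UTC-8).
Wei in UTC: 09:00-10:00, 12:00-16:00, 17:00-20:00 (subtract 2h to convert from UTC+2).
Mateo ∩ Leo: 08:00-11:00, 13:00-17:00.
Mateo ∩ Leo ∩ Imani: 08:00-11:00, 13:00-17:00.
Mateo ∩ Leo ∩ Imani ∩ Freya: 09:00-10:00, 13:00-17:00.
Mateo ∩ Leo ∩ Imani ∩ Freya ∩ Ana: 09:00-10:00, 13:00-14:00, 15:00-16:00.
Mateo ∩ Leo ∩ Imani ∩ Freya ∩ Ana ∩ Wei: 09:00-10:00, 13:00-14:00, 15:00-16:00.
The longest is 09:00-10:00 at 60 minutes.

60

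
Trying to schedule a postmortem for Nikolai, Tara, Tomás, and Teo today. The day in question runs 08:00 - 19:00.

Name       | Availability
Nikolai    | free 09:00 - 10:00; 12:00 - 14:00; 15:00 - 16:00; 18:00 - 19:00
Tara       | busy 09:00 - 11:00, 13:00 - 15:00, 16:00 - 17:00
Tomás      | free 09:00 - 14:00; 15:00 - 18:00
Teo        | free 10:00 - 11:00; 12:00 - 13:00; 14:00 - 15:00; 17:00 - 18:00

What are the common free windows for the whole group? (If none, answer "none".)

12:00-13:00

Nikolai free: 09:00-10:00, 12:00-14:00, 15:00-16:00, 18:00-19:00.
Tara free: 08:00-09:00, 11:00-13:00, 15:00-16:00, 17:00-19:00 (invert busy blocks within the working day).
Tomás free: 09:00-14:00, 15:00-18:00.
Teo free: 10:00-11:00, 12:00-13:00, 14:00-15:00, 17:00-18:00.
Nikolai ∩ Tara: 12:00-13:00, 15:00-16:00, 18:00-19:00.
Nikolai ∩ Tara ∩ Tomás: 12:00-13:00, 15:00-16:00.
Nikolai ∩ Tara ∩ Tomás ∩ Teo: 12:00-13:00.
So the common availability across everyone is 12:00-13:00.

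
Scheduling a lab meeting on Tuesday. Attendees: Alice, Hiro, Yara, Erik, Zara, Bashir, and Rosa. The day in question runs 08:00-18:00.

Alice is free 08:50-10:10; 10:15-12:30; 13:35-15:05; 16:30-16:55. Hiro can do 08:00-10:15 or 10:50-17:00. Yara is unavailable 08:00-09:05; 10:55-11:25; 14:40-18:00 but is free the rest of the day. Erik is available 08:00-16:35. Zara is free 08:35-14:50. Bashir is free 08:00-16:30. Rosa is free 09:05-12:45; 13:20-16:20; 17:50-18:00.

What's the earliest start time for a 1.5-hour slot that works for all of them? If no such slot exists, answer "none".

Alice free: 08:50-10:10, 10:15-12:30, 13:35-15:05, 16:30-16:55.
Hiro free: 08:00-10:15, 10:50-17:00.
Yara free: 09:05-10:55, 11:25-14:40 (invert busy blocks within the working day).
Erik free: 08:00-16:35.
Zara free: 08:35-14:50.
Bashir free: 08:00-16:30.
Rosa free: 09:05-12:45, 13:20-16:20, 17:50-18:00.
Alice ∩ Hiro: 08:50-10:10, 10:50-12:30, 13:35-15:05, 16:30-16:55.
Alice ∩ Hiro ∩ Yara: 09:05-10:10, 10:50-10:55, 11:25-12:30, 13:35-14:40.
Alice ∩ Hiro ∩ Yara ∩ Erik: 09:05-10:10, 10:50-10:55, 11:25-12:30, 13:35-14:40.
Alice ∩ Hiro ∩ Yara ∩ Erik ∩ Zara: 09:05-10:10, 10:50-10:55, 11:25-12:30, 13:35-14:40.
Alice ∩ Hiro ∩ Yara ∩ Erik ∩ Zara ∩ Bashir: 09:05-10:10, 10:50-10:55, 11:25-12:30, 13:35-14:40.
Alice ∩ Hiro ∩ Yara ∩ Erik ∩ Zara ∩ Bashir ∩ Rosa: 09:05-10:10, 10:50-10:55, 11:25-12:30, 13:35-14:40.
No common window is at least 90 minutes long.

none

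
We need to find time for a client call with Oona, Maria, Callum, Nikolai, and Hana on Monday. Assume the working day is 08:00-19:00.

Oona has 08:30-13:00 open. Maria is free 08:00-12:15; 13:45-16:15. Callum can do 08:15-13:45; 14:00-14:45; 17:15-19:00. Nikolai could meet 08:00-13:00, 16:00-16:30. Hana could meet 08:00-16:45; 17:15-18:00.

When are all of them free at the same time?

08:30-12:15

Oona ∩ Maria: 08:30-12:15.
Oona ∩ Maria ∩ Callum: 08:30-12:15.
Oona ∩ Maria ∩ Callum ∩ Nikolai: 08:30-12:15.
Oona ∩ Maria ∩ Callum ∩ Nikolai ∩ Hana: 08:30-12:15.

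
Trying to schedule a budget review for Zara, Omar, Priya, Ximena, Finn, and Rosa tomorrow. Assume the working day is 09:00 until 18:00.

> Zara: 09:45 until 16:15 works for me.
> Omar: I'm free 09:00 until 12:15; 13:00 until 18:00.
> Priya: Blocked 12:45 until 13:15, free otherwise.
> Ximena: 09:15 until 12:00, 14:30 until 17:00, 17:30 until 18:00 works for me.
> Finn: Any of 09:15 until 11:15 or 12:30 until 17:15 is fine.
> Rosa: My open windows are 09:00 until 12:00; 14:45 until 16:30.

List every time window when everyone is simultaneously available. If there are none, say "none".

09:45-11:15, 14:45-16:15

Zara free: 09:45-16:15.
Omar free: 09:00-12:15, 13:00-18:00.
Priya free: 09:00-12:45, 13:15-18:00 (invert busy blocks within the working day).
Ximena free: 09:15-12:00, 14:30-17:00, 17:30-18:00.
Finn free: 09:15-11:15, 12:30-17:15.
Rosa free: 09:00-12:00, 14:45-16:30.
Zara ∩ Omar: 09:45-12:15, 13:00-16:15.
Zara ∩ Omar ∩ Priya: 09:45-12:15, 13:15-16:15.
Zara ∩ Omar ∩ Priya ∩ Ximena: 09:45-12:00, 14:30-16:15.
Zara ∩ Omar ∩ Priya ∩ Ximena ∩ Finn: 09:45-11:15, 14:30-16:15.
Zara ∩ Omar ∩ Priya ∩ Ximena ∩ Finn ∩ Rosa: 09:45-11:15, 14:45-16:15.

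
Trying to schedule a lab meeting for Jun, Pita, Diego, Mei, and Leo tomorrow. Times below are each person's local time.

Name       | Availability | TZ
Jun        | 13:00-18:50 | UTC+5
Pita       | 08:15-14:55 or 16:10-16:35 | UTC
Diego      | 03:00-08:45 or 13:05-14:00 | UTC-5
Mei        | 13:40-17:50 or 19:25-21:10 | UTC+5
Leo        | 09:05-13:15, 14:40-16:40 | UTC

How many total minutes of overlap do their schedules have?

Jun in UTC: 08:00-13:50 (subtract 5h to convert from UTC+5).
Pita in UTC: 08:15-14:55, 16:10-16:35.
Diego in UTC: 08:00-13:45, 18:05-19:00 (add 5h to convert from UTC-5).
Mei in UTC: 08:40-12:50, 14:25-16:10 (subtract 5h to convert from UTC+5).
Leo in UTC: 09:05-13:15, 14:40-16:40.
Jun ∩ Pita: 08:15-13:50.
Jun ∩ Pita ∩ Diego: 08:15-13:45.
Jun ∩ Pita ∩ Diego ∩ Mei: 08:40-12:50.
Jun ∩ Pita ∩ Diego ∩ Mei ∩ Leo: 09:05-12:50.
Those are the intersection windows.
That's a single block of 225 minutes.

225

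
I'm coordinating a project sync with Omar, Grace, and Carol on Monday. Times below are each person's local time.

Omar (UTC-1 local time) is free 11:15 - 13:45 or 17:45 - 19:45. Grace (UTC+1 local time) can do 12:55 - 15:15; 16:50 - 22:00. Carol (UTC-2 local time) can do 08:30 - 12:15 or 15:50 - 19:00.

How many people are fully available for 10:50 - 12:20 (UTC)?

Omar in UTC: 12:15-14:45, 18:45-20:45 (add 1h to convert from UTC-1).
Grace in UTC: 11:55-14:15, 15:50-21:00 (subtract 1h to convert from UTC+1).
Carol in UTC: 10:30-14:15, 17:50-21:00 (add 2h to convert from UTC-2).
Carol can make the full 10:50-12:20 slot — that's 1.

1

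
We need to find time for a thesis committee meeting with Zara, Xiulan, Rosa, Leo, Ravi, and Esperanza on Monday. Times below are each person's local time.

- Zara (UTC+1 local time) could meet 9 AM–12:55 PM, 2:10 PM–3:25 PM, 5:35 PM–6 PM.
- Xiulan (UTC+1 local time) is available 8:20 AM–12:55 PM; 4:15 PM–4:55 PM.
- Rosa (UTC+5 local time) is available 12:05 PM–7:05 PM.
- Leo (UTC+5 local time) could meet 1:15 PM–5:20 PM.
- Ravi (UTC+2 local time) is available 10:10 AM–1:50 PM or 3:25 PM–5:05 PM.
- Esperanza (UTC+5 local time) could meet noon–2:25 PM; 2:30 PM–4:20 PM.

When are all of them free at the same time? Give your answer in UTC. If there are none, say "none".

Zara in UTC: 08:00-11:55, 13:10-14:25, 16:35-17:00 (subtract 1h to convert from UTC+1).
Xiulan in UTC: 07:20-11:55, 15:15-15:55 (subtract 1h to convert from UTC+1).
Rosa in UTC: 07:05-14:05 (subtract 5h to convert from UTC+5).
Leo in UTC: 08:15-12:20 (subtract 5h to convert from UTC+5).
Ravi in UTC: 08:10-11:50, 13:25-15:05 (subtract 2h to convert from UTC+2).
Esperanza in UTC: 07:00-09:25, 09:30-11:20 (subtract 5h to convert from UTC+5).
Zara ∩ Xiulan: 08:00-11:55.
Zara ∩ Xiulan ∩ Rosa: 08:00-11:55.
Zara ∩ Xiulan ∩ Rosa ∩ Leo: 08:15-11:55.
Zara ∩ Xiulan ∩ Rosa ∩ Leo ∩ Ravi: 08:15-11:50.
Zara ∩ Xiulan ∩ Rosa ∩ Leo ∩ Ravi ∩ Esperanza: 08:15-09:25, 09:30-11:20.
So the common availability across everyone is 08:15-09:25, 09:30-11:20.

08:15-09:25, 09:30-11:20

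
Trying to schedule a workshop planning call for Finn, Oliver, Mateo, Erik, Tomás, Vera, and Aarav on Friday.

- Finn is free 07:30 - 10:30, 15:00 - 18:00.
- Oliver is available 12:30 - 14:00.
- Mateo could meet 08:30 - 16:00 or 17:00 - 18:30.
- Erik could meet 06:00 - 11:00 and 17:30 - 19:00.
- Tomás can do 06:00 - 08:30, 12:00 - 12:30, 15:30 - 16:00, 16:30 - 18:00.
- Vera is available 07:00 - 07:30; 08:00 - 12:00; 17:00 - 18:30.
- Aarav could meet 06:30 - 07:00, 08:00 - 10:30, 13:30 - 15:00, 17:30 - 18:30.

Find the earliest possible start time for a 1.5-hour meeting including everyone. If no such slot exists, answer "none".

Finn ∩ Oliver: ∅.
Finn ∩ Oliver ∩ Mateo: ∅.
Finn ∩ Oliver ∩ Mateo ∩ Erik: ∅.
Finn ∩ Oliver ∩ Mateo ∩ Erik ∩ Tomás: ∅.
Finn ∩ Oliver ∩ Mateo ∩ Erik ∩ Tomás ∩ Vera: ∅.
Finn ∩ Oliver ∩ Mateo ∩ Erik ∩ Tomás ∩ Vera ∩ Aarav: ∅.
There is no time when everyone is free.
No common window is at least 90 minutes long.

none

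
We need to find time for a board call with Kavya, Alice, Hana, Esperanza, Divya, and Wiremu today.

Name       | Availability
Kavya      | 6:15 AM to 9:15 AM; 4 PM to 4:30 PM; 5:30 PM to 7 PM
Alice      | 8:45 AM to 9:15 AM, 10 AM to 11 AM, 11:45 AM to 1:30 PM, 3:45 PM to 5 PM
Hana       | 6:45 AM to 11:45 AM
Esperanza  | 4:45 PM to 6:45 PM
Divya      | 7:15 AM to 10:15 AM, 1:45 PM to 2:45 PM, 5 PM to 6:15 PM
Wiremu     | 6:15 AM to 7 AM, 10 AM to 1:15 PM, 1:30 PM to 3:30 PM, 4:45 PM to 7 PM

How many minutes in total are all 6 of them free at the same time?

Kavya ∩ Alice: 08:45-09:15, 16:00-16:30.
Kavya ∩ Alice ∩ Hana: 08:45-09:15.
Kavya ∩ Alice ∩ Hana ∩ Esperanza: ∅.
Kavya ∩ Alice ∩ Hana ∩ Esperanza ∩ Divya: ∅.
Kavya ∩ Alice ∩ Hana ∩ Esperanza ∩ Divya ∩ Wiremu: ∅.
There is no time when everyone is free.
There is no common window, so the total is 0 minutes.

0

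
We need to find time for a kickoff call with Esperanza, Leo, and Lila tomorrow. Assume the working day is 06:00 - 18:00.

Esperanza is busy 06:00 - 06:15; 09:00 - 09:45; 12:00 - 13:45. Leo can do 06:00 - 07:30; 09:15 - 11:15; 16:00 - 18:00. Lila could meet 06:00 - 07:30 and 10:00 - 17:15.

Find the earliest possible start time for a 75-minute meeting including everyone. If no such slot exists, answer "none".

06:15

Esperanza free: 06:15-09:00, 09:45-12:00, 13:45-18:00 (invert busy blocks within the working day).
Leo free: 06:00-07:30, 09:15-11:15, 16:00-18:00.
Lila free: 06:00-07:30, 10:00-17:15.
Esperanza ∩ Leo: 06:15-07:30, 09:45-11:15, 16:00-18:00.
Esperanza ∩ Leo ∩ Lila: 06:15-07:30, 10:00-11:15, 16:00-17:15.
The first common window of at least 75 minutes is 06:15-07:30, so the earliest start is 06:15.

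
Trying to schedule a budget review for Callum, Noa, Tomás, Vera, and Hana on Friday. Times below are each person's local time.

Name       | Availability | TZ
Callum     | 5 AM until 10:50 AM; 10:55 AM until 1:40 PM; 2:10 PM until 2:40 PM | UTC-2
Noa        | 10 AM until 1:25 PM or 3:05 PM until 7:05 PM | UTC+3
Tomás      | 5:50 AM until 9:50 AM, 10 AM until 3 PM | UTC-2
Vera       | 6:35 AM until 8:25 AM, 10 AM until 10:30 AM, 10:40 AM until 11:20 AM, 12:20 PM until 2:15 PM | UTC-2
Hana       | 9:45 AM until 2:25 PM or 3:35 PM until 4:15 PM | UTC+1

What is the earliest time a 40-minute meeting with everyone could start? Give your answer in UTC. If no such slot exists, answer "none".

08:45

Callum in UTC: 07:00-12:50, 12:55-15:40, 16:10-16:40 (add 2h to convert from UTC-2).
Noa in UTC: 07:00-10:25, 12:05-16:05 (subtract 3h to convert from UTC+3).
Tomás in UTC: 07:50-11:50, 12:00-17:00 (add 2h to convert from UTC-2).
Vera in UTC: 08:35-10:25, 12:00-12:30, 12:40-13:20, 14:20-16:15 (add 2h to convert from UTC-2).
Hana in UTC: 08:45-13:25, 14:35-15:15 (subtract 1h to convert from UTC+1).
Callum ∩ Noa: 07:00-10:25, 12:05-12:50, 12:55-15:40.
Callum ∩ Noa ∩ Tomás: 07:50-10:25, 12:05-12:50, 12:55-15:40.
Callum ∩ Noa ∩ Tomás ∩ Vera: 08:35-10:25, 12:05-12:30, 12:40-12:50, 12:55-13:20, 14:20-15:40.
Callum ∩ Noa ∩ Tomás ∩ Vera ∩ Hana: 08:45-10:25, 12:05-12:30, 12:40-12:50, 12:55-13:20, 14:35-15:15.
So the common availability across everyone is 08:45-10:25, 12:05-12:30, 12:40-12:50, 12:55-13:20, 14:35-15:15.
The first common window of at least 40 minutes is 08:45-10:25, so the earliest start is 08:45.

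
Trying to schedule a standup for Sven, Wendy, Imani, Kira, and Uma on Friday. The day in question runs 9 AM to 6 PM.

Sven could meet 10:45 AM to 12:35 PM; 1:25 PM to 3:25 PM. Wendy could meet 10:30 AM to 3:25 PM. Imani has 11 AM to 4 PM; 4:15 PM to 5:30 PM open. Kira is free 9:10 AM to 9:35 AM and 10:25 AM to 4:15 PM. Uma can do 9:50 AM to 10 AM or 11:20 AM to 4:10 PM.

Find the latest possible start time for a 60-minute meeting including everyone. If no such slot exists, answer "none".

14:25

Sven ∩ Wendy: 10:45-12:35, 13:25-15:25.
Sven ∩ Wendy ∩ Imani: 11:00-12:35, 13:25-15:25.
Sven ∩ Wendy ∩ Imani ∩ Kira: 11:00-12:35, 13:25-15:25.
Sven ∩ Wendy ∩ Imani ∩ Kira ∩ Uma: 11:20-12:35, 13:25-15:25.
The last common window of at least 60 minutes is 13:25-15:25; a 60-minute meeting can start as late as 14:25 and still end by 15:25.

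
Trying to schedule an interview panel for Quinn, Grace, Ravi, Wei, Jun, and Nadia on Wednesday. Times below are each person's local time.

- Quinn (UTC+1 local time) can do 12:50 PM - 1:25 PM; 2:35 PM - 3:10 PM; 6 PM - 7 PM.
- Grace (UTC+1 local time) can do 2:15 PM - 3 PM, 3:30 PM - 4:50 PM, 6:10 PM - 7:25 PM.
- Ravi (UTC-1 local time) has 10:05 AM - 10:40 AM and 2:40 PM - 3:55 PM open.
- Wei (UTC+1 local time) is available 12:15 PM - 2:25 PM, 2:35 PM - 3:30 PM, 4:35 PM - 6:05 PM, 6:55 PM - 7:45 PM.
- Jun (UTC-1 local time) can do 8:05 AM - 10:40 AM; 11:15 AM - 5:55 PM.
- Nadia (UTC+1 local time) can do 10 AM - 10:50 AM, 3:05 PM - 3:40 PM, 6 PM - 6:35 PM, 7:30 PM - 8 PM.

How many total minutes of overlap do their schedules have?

Quinn in UTC: 11:50-12:25, 13:35-14:10, 17:00-18:00 (subtract 1h to convert from UTC+1).
Grace in UTC: 13:15-14:00, 14:30-15:50, 17:10-18:25 (subtract 1h to convert from UTC+1).
Ravi in UTC: 11:05-11:40, 15:40-16:55 (add 1h to convert from UTC-1).
Wei in UTC: 11:15-13:25, 13:35-14:30, 15:35-17:05, 17:55-18:45 (subtract 1h to convert from UTC+1).
Jun in UTC: 09:05-11:40, 12:15-18:55 (add 1h to convert from UTC-1).
Nadia in UTC: 09:00-09:50, 14:05-14:40, 17:00-17:35, 18:30-19:00 (subtract 1h to convert from UTC+1).
Quinn ∩ Grace: 13:35-14:00, 17:10-18:00.
Quinn ∩ Grace ∩ Ravi: ∅.
Quinn ∩ Grace ∩ Ravi ∩ Wei: ∅.
Quinn ∩ Grace ∩ Ravi ∩ Wei ∩ Jun: ∅.
Quinn ∩ Grace ∩ Ravi ∩ Wei ∩ Jun ∩ Nadia: ∅.
There is no time when everyone is free.
There is no common window, so the total is 0 minutes.

0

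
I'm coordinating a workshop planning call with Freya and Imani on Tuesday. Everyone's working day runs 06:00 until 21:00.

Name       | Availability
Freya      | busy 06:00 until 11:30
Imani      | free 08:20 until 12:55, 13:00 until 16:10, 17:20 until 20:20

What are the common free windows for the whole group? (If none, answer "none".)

11:30-12:55, 13:00-16:10, 17:20-20:20

Freya free: 11:30-21:00 (invert busy blocks within the working day).
Imani free: 08:20-12:55, 13:00-16:10, 17:20-20:20.
Freya ∩ Imani: 11:30-12:55, 13:00-16:10, 17:20-20:20.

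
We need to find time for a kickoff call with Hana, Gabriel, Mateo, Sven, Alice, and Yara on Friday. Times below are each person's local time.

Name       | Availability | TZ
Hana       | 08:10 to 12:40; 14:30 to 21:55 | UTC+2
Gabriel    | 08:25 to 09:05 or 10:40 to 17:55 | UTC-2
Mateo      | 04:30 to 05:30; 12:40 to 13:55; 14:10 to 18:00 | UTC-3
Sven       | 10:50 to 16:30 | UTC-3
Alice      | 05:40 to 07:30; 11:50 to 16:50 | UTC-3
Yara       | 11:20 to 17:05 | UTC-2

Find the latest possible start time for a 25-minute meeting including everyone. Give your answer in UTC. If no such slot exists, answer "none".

18:40

Hana in UTC: 06:10-10:40, 12:30-19:55 (subtract 2h to convert from UTC+2).
Gabriel in UTC: 10:25-11:05, 12:40-19:55 (add 2h to convert from UTC-2).
Mateo in UTC: 07:30-08:30, 15:40-16:55, 17:10-21:00 (add 3h to convert from UTC-3).
Sven in UTC: 13:50-19:30 (add 3h to convert from UTC-3).
Alice in UTC: 08:40-10:30, 14:50-19:50 (add 3h to convert from UTC-3).
Yara in UTC: 13:20-19:05 (add 2h to convert from UTC-2).
Hana ∩ Gabriel: 10:25-10:40, 12:40-19:55.
Hana ∩ Gabriel ∩ Mateo: 15:40-16:55, 17:10-19:55.
Hana ∩ Gabriel ∩ Mateo ∩ Sven: 15:40-16:55, 17:10-19:30.
Hana ∩ Gabriel ∩ Mateo ∩ Sven ∩ Alice: 15:40-16:55, 17:10-19:30.
Hana ∩ Gabriel ∩ Mateo ∩ Sven ∩ Alice ∩ Yara: 15:40-16:55, 17:10-19:05.
So the common availability across everyone is 15:40-16:55, 17:10-19:05.
The last common window of at least 25 minutes is 17:10-19:05; a 25-minute meeting can start as late as 18:40 and still end by 19:05.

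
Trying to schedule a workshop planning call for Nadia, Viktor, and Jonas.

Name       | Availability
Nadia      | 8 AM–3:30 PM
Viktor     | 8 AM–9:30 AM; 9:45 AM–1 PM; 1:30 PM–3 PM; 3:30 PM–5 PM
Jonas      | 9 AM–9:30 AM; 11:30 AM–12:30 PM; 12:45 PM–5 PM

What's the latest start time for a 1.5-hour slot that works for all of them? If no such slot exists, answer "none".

Nadia ∩ Viktor: 08:00-09:30, 09:45-13:00, 13:30-15:00.
Nadia ∩ Viktor ∩ Jonas: 09:00-09:30, 11:30-12:30, 12:45-13:00, 13:30-15:00.
The last common window of at least 90 minutes is 13:30-15:00; a 90-minute meeting can start as late as 13:30 and still end by 15:00.

13:30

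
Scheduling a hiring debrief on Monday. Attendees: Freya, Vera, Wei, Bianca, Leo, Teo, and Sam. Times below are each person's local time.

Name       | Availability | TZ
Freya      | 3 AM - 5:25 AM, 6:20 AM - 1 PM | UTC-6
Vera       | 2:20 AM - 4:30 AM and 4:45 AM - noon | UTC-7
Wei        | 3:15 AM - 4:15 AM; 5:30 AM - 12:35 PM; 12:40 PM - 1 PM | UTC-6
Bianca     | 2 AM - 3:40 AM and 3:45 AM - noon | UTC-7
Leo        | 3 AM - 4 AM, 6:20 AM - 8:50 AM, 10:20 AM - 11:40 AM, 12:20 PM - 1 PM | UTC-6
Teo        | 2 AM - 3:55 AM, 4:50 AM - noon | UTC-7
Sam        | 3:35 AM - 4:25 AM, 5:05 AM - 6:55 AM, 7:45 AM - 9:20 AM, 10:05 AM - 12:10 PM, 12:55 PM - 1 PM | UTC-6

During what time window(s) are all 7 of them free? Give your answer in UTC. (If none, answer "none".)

Freya in UTC: 09:00-11:25, 12:20-19:00 (add 6h to convert from UTC-6).
Vera in UTC: 09:20-11:30, 11:45-19:00 (add 7h to convert from UTC-7).
Wei in UTC: 09:15-10:15, 11:30-18:35, 18:40-19:00 (add 6h to convert from UTC-6).
Bianca in UTC: 09:00-10:40, 10:45-19:00 (add 7h to convert from UTC-7).
Leo in UTC: 09:00-10:00, 12:20-14:50, 16:20-17:40, 18:20-19:00 (add 6h to convert from UTC-6).
Teo in UTC: 09:00-10:55, 11:50-19:00 (add 7h to convert from UTC-7).
Sam in UTC: 09:35-10:25, 11:05-12:55, 13:45-15:20, 16:05-18:10, 18:55-19:00 (add 6h to convert from UTC-6).
Freya ∩ Vera: 09:20-11:25, 12:20-19:00.
Freya ∩ Vera ∩ Wei: 09:20-10:15, 12:20-18:35, 18:40-19:00.
Freya ∩ Vera ∩ Wei ∩ Bianca: 09:20-10:15, 12:20-18:35, 18:40-19:00.
Freya ∩ Vera ∩ Wei ∩ Bianca ∩ Leo: 09:20-10:00, 12:20-14:50, 16:20-17:40, 18:20-18:35, 18:40-19:00.
Freya ∩ Vera ∩ Wei ∩ Bianca ∩ Leo ∩ Teo: 09:20-10:00, 12:20-14:50, 16:20-17:40, 18:20-18:35, 18:40-19:00.
Freya ∩ Vera ∩ Wei ∩ Bianca ∩ Leo ∩ Teo ∩ Sam: 09:35-10:00, 12:20-12:55, 13:45-14:50, 16:20-17:40, 18:55-19:00.
Those are the intersection windows.

09:35-10:00, 12:20-12:55, 13:45-14:50, 16:20-17:40, 18:55-19:00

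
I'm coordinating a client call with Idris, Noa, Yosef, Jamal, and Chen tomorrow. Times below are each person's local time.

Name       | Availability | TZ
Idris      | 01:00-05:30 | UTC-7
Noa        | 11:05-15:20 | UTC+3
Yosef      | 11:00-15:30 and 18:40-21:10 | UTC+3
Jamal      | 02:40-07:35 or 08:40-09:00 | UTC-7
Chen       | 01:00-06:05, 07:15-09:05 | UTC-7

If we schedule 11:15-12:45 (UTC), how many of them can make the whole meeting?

Idris in UTC: 08:00-12:30 (add 7h to convert from UTC-7).
Noa in UTC: 08:05-12:20 (subtract 3h to convert from UTC+3).
Yosef in UTC: 08:00-12:30, 15:40-18:10 (subtract 3h to convert from UTC+3).
Jamal in UTC: 09:40-14:35, 15:40-16:00 (add 7h to convert from UTC-7).
Chen in UTC: 08:00-13:05, 14:15-16:05 (add 7h to convert from UTC-7).
Jamal and Chen can make the full 11:15-12:45 slot — that's 2.

2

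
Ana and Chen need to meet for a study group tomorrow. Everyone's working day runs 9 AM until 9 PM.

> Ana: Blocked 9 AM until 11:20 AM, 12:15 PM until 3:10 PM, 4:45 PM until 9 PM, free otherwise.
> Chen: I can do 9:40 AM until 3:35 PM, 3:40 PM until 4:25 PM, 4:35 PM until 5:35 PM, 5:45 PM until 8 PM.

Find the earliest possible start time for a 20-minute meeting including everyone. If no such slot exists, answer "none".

11:20

Ana free: 11:20-12:15, 15:10-16:45 (invert busy blocks within the working day).
Chen free: 09:40-15:35, 15:40-16:25, 16:35-17:35, 17:45-20:00.
Ana ∩ Chen: 11:20-12:15, 15:10-15:35, 15:40-16:25, 16:35-16:45.
The first common window of at least 20 minutes is 11:20-12:15, so the earliest start is 11:20.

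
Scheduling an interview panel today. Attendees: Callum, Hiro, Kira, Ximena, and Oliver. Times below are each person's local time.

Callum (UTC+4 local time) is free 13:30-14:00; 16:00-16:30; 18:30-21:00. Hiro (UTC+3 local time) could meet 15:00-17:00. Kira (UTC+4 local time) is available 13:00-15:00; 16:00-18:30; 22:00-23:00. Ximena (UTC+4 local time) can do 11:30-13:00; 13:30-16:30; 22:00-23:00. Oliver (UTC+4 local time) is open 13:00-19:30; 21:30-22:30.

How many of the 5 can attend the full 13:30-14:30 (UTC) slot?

Callum in UTC: 09:30-10:00, 12:00-12:30, 14:30-17:00 (subtract 4h to convert from UTC+4).
Hiro in UTC: 12:00-14:00 (subtract 3h to convert from UTC+3).
Kira in UTC: 09:00-11:00, 12:00-14:30, 18:00-19:00 (subtract 4h to convert from UTC+4).
Ximena in UTC: 07:30-09:00, 09:30-12:30, 18:00-19:00 (subtract 4h to convert from UTC+4).
Oliver in UTC: 09:00-15:30, 17:30-18:30 (subtract 4h to convert from UTC+4).
Kira and Oliver can make the full 13:30-14:30 slot — that's 2.

2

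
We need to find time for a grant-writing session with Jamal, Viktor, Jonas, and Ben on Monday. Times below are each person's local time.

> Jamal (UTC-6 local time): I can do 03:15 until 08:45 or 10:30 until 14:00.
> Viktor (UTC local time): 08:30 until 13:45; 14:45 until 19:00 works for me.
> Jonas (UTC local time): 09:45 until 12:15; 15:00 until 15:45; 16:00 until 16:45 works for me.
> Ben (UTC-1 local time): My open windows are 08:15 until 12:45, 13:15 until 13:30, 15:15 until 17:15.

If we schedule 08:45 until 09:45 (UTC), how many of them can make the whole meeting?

1

Jamal in UTC: 09:15-14:45, 16:30-20:00 (add 6h to convert from UTC-6).
Viktor in UTC: 08:30-13:45, 14:45-19:00.
Jonas in UTC: 09:45-12:15, 15:00-15:45, 16:00-16:45.
Ben in UTC: 09:15-13:45, 14:15-14:30, 16:15-18:15 (add 1h to convert from UTC-1).
Viktor can make the full 08:45-09:45 slot — that's 1.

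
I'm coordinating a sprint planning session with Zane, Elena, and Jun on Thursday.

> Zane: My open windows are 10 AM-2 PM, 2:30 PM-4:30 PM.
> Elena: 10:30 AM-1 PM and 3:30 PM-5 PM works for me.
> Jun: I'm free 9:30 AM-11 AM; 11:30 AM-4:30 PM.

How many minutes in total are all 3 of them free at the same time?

180

Zane ∩ Elena: 10:30-13:00, 15:30-16:30.
Zane ∩ Elena ∩ Jun: 10:30-11:00, 11:30-13:00, 15:30-16:30.
Summing the common windows: 30 + 90 + 60 = 180 minutes.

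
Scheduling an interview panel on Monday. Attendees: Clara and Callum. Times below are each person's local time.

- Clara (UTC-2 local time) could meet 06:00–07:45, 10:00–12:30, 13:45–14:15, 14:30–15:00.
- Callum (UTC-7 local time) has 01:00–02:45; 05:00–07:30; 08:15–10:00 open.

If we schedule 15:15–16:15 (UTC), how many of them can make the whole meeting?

Clara in UTC: 08:00-09:45, 12:00-14:30, 15:45-16:15, 16:30-17:00 (add 2h to convert from UTC-2).
Callum in UTC: 08:00-09:45, 12:00-14:30, 15:15-17:00 (add 7h to convert from UTC-7).
Callum can make the full 15:15-16:15 slot — that's 1.

1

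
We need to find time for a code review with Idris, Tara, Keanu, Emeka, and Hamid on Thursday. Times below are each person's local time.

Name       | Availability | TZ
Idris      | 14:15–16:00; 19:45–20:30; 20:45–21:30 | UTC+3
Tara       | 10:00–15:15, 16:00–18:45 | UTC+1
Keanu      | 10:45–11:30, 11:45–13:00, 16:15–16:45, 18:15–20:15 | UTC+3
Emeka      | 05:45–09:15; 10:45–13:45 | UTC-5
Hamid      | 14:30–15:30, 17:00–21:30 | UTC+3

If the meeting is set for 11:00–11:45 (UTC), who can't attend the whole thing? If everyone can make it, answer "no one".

Idris in UTC: 11:15-13:00, 16:45-17:30, 17:45-18:30 (subtract 3h to convert from UTC+3).
Tara in UTC: 09:00-14:15, 15:00-17:45 (subtract 1h to convert from UTC+1).
Keanu in UTC: 07:45-08:30, 08:45-10:00, 13:15-13:45, 15:15-17:15 (subtract 3h to convert from UTC+3).
Emeka in UTC: 10:45-14:15, 15:45-18:45 (add 5h to convert from UTC-5).
Hamid in UTC: 11:30-12:30, 14:00-18:30 (subtract 3h to convert from UTC+3).
Idris: not fully free for 11:00-11:45. Tara: free for 11:00-11:45. Keanu: not fully free for 11:00-11:45. Emeka: free for 11:00-11:45. Hamid: not fully free for 11:00-11:45.

Hamid, Idris, Keanu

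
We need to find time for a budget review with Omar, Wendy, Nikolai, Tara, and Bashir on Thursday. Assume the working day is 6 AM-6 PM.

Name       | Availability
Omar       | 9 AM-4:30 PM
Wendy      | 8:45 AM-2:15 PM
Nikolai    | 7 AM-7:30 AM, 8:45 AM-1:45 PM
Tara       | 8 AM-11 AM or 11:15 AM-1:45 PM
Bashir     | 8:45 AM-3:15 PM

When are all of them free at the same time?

09:00-11:00, 11:15-13:45

Omar ∩ Wendy: 09:00-14:15.
Omar ∩ Wendy ∩ Nikolai: 09:00-13:45.
Omar ∩ Wendy ∩ Nikolai ∩ Tara: 09:00-11:00, 11:15-13:45.
Omar ∩ Wendy ∩ Nikolai ∩ Tara ∩ Bashir: 09:00-11:00, 11:15-13:45.
Those are the intersection windows.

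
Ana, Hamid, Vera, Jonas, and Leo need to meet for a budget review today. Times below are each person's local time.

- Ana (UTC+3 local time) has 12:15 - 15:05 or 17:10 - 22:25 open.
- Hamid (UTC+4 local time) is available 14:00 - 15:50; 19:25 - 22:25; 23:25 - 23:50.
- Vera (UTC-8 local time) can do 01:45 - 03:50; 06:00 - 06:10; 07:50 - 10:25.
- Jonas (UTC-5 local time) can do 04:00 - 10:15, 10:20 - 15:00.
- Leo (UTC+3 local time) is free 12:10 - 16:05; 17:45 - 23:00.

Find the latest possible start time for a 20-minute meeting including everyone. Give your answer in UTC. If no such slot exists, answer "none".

18:05

Ana in UTC: 09:15-12:05, 14:10-19:25 (subtract 3h to convert from UTC+3).
Hamid in UTC: 10:00-11:50, 15:25-18:25, 19:25-19:50 (subtract 4h to convert from UTC+4).
Vera in UTC: 09:45-11:50, 14:00-14:10, 15:50-18:25 (add 8h to convert from UTC-8).
Jonas in UTC: 09:00-15:15, 15:20-20:00 (add 5h to convert from UTC-5).
Leo in UTC: 09:10-13:05, 14:45-20:00 (subtract 3h to convert from UTC+3).
Ana ∩ Hamid: 10:00-11:50, 15:25-18:25.
Ana ∩ Hamid ∩ Vera: 10:00-11:50, 15:50-18:25.
Ana ∩ Hamid ∩ Vera ∩ Jonas: 10:00-11:50, 15:50-18:25.
Ana ∩ Hamid ∩ Vera ∩ Jonas ∩ Leo: 10:00-11:50, 15:50-18:25.
The last common window of at least 20 minutes is 15:50-18:25; a 20-minute meeting can start as late as 18:05 and still end by 18:25.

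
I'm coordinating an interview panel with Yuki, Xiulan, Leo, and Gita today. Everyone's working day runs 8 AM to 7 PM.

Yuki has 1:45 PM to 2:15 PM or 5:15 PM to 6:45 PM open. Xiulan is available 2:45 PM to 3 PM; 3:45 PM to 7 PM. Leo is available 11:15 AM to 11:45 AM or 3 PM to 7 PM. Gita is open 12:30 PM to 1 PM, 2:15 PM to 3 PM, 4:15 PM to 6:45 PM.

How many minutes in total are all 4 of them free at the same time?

Yuki ∩ Xiulan: 17:15-18:45.
Yuki ∩ Xiulan ∩ Leo: 17:15-18:45.
Yuki ∩ Xiulan ∩ Leo ∩ Gita: 17:15-18:45.
That's a single block of 90 minutes.

90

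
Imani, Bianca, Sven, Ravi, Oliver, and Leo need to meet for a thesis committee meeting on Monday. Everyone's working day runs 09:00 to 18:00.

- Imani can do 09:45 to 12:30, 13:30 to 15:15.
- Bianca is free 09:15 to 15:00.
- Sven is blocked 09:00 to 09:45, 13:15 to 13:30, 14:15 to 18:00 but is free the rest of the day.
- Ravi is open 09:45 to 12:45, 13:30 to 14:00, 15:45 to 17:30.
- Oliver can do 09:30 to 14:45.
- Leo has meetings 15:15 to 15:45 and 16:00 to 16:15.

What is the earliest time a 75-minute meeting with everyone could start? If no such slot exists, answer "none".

09:45

Imani free: 09:45-12:30, 13:30-15:15.
Bianca free: 09:15-15:00.
Sven free: 09:45-13:15, 13:30-14:15 (invert busy blocks within the working day).
Ravi free: 09:45-12:45, 13:30-14:00, 15:45-17:30.
Oliver free: 09:30-14:45.
Leo free: 09:00-15:15, 15:45-16:00, 16:15-18:00 (invert busy blocks within the working day).
Imani ∩ Bianca: 09:45-12:30, 13:30-15:00.
Imani ∩ Bianca ∩ Sven: 09:45-12:30, 13:30-14:15.
Imani ∩ Bianca ∩ Sven ∩ Ravi: 09:45-12:30, 13:30-14:00.
Imani ∩ Bianca ∩ Sven ∩ Ravi ∩ Oliver: 09:45-12:30, 13:30-14:00.
Imani ∩ Bianca ∩ Sven ∩ Ravi ∩ Oliver ∩ Leo: 09:45-12:30, 13:30-14:00.
The first common window of at least 75 minutes is 09:45-12:30, so the earliest start is 09:45.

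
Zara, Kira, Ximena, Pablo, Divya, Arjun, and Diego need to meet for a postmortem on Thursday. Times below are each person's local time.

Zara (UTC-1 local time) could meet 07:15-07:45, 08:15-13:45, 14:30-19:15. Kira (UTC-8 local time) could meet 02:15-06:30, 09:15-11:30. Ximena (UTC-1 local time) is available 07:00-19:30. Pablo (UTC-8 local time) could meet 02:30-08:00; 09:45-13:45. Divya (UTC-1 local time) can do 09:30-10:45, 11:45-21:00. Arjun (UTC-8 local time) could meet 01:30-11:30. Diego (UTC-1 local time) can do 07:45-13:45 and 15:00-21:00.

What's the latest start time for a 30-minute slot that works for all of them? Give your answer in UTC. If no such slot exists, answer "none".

Zara in UTC: 08:15-08:45, 09:15-14:45, 15:30-20:15 (add 1h to convert from UTC-1).
Kira in UTC: 10:15-14:30, 17:15-19:30 (add 8h to convert from UTC-8).
Ximena in UTC: 08:00-20:30 (add 1h to convert from UTC-1).
Pablo in UTC: 10:30-16:00, 17:45-21:45 (add 8h to convert from UTC-8).
Divya in UTC: 10:30-11:45, 12:45-22:00 (add 1h to convert from UTC-1).
Arjun in UTC: 09:30-19:30 (add 8h to convert from UTC-8).
Diego in UTC: 08:45-14:45, 16:00-22:00 (add 1h to convert from UTC-1).
Zara ∩ Kira: 10:15-14:30, 17:15-19:30.
Zara ∩ Kira ∩ Ximena: 10:15-14:30, 17:15-19:30.
Zara ∩ Kira ∩ Ximena ∩ Pablo: 10:30-14:30, 17:45-19:30.
Zara ∩ Kira ∩ Ximena ∩ Pablo ∩ Divya: 10:30-11:45, 12:45-14:30, 17:45-19:30.
Zara ∩ Kira ∩ Ximena ∩ Pablo ∩ Divya ∩ Arjun: 10:30-11:45, 12:45-14:30, 17:45-19:30.
Zara ∩ Kira ∩ Ximena ∩ Pablo ∩ Divya ∩ Arjun ∩ Diego: 10:30-11:45, 12:45-14:30, 17:45-19:30.
The last common window of at least 30 minutes is 17:45-19:30; a 30-minute meeting can start as late as 19:00 and still end by 19:30.

19:00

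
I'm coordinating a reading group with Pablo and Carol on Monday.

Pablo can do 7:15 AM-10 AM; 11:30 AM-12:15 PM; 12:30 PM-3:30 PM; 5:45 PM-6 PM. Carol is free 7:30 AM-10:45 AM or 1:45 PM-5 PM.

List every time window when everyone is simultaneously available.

07:30-10:00, 13:45-15:30

Pablo ∩ Carol: 07:30-10:00, 13:45-15:30.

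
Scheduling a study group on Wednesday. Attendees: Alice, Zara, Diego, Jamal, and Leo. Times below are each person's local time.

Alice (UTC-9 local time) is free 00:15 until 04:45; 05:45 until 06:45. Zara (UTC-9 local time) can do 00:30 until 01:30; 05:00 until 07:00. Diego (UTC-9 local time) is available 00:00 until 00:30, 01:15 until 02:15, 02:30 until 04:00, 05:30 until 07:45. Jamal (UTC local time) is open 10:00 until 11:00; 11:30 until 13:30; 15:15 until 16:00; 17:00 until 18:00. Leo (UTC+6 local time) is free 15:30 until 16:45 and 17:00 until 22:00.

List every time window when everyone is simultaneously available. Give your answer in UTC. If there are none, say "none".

10:15-10:30, 15:15-15:45

Alice in UTC: 09:15-13:45, 14:45-15:45 (add 9h to convert from UTC-9).
Zara in UTC: 09:30-10:30, 14:00-16:00 (add 9h to convert from UTC-9).
Diego in UTC: 09:00-09:30, 10:15-11:15, 11:30-13:00, 14:30-16:45 (add 9h to convert from UTC-9).
Jamal in UTC: 10:00-11:00, 11:30-13:30, 15:15-16:00, 17:00-18:00.
Leo in UTC: 09:30-10:45, 11:00-16:00 (subtract 6h to convert from UTC+6).
Alice ∩ Zara: 09:30-10:30, 14:45-15:45.
Alice ∩ Zara ∩ Diego: 10:15-10:30, 14:45-15:45.
Alice ∩ Zara ∩ Diego ∩ Jamal: 10:15-10:30, 15:15-15:45.
Alice ∩ Zara ∩ Diego ∩ Jamal ∩ Leo: 10:15-10:30, 15:15-15:45.
Those are the intersection windows.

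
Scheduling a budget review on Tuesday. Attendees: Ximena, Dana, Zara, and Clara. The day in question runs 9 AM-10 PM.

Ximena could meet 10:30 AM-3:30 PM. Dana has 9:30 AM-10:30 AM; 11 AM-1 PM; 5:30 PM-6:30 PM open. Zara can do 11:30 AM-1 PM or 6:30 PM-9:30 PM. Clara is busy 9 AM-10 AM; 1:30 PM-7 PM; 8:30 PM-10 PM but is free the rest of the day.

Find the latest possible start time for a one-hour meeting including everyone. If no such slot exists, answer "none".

Ximena free: 10:30-15:30.
Dana free: 09:30-10:30, 11:00-13:00, 17:30-18:30.
Zara free: 11:30-13:00, 18:30-21:30.
Clara free: 10:00-13:30, 19:00-20:30 (invert busy blocks within the working day).
Ximena ∩ Dana: 11:00-13:00.
Ximena ∩ Dana ∩ Zara: 11:30-13:00.
Ximena ∩ Dana ∩ Zara ∩ Clara: 11:30-13:00.
The last common window of at least 60 minutes is 11:30-13:00; a 60-minute meeting can start as late as 12:00 and still end by 13:00.

12:00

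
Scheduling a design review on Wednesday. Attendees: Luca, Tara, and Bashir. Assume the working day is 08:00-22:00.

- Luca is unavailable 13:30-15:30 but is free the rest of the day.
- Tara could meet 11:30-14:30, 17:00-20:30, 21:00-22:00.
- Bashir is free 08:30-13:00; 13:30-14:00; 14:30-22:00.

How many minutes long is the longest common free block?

Luca free: 08:00-13:30, 15:30-22:00 (invert busy blocks within the working day).
Tara free: 11:30-14:30, 17:00-20:30, 21:00-22:00.
Bashir free: 08:30-13:00, 13:30-14:00, 14:30-22:00.
Luca ∩ Tara: 11:30-13:30, 17:00-20:30, 21:00-22:00.
Luca ∩ Tara ∩ Bashir: 11:30-13:00, 17:00-20:30, 21:00-22:00.
The longest is 17:00-20:30 at 210 minutes.

210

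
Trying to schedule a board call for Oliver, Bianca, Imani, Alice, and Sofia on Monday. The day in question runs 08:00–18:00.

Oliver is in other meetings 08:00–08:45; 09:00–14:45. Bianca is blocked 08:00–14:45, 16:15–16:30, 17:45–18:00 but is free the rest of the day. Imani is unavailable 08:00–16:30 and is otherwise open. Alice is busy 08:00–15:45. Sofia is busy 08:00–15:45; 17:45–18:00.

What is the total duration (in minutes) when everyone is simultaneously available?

75

Oliver free: 08:45-09:00, 14:45-18:00 (invert busy blocks within the working day).
Bianca free: 14:45-16:15, 16:30-17:45 (invert busy blocks within the working day).
Imani free: 16:30-18:00 (invert busy blocks within the working day).
Alice free: 15:45-18:00 (invert busy blocks within the working day).
Sofia free: 15:45-17:45 (invert busy blocks within the working day).
Oliver ∩ Bianca: 14:45-16:15, 16:30-17:45.
Oliver ∩ Bianca ∩ Imani: 16:30-17:45.
Oliver ∩ Bianca ∩ Imani ∩ Alice: 16:30-17:45.
Oliver ∩ Bianca ∩ Imani ∩ Alice ∩ Sofia: 16:30-17:45.
That's a single block of 75 minutes.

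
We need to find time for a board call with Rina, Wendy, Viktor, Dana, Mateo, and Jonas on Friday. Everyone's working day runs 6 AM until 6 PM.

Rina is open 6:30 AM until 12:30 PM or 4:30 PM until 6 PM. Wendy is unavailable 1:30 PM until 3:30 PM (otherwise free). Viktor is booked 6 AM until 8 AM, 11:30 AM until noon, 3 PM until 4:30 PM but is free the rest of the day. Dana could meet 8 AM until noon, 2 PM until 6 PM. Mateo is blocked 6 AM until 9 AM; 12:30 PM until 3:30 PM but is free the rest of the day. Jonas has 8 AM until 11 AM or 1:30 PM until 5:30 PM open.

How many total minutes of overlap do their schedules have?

Rina free: 06:30-12:30, 16:30-18:00.
Wendy free: 06:00-13:30, 15:30-18:00 (invert busy blocks within the working day).
Viktor free: 08:00-11:30, 12:00-15:00, 16:30-18:00 (invert busy blocks within the working day).
Dana free: 08:00-12:00, 14:00-18:00.
Mateo free: 09:00-12:30, 15:30-18:00 (invert busy blocks within the working day).
Jonas free: 08:00-11:00, 13:30-17:30.
Rina ∩ Wendy: 06:30-12:30, 16:30-18:00.
Rina ∩ Wendy ∩ Viktor: 08:00-11:30, 12:00-12:30, 16:30-18:00.
Rina ∩ Wendy ∩ Viktor ∩ Dana: 08:00-11:30, 16:30-18:00.
Rina ∩ Wendy ∩ Viktor ∩ Dana ∩ Mateo: 09:00-11:30, 16:30-18:00.
Rina ∩ Wendy ∩ Viktor ∩ Dana ∩ Mateo ∩ Jonas: 09:00-11:00, 16:30-17:30.
Summing the common windows: 120 + 60 = 180 minutes.

180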